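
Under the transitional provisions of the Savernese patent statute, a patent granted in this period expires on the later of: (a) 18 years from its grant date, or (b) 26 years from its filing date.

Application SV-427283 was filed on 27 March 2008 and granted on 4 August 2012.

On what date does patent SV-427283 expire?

2034-03-27

(a) grant + 18 years → 4 August 2030.
(b) filing + 26 years → 27 March 2034.
Later of the two: 27 March 2034.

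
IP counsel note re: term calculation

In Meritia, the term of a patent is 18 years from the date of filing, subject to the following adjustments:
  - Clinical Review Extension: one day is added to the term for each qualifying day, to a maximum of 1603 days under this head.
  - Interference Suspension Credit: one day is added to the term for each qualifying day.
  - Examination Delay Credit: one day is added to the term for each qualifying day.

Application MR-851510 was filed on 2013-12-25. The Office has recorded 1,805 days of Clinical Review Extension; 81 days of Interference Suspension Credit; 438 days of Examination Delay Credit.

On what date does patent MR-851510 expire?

Base term: filing date + 18 years → 25 December 2031.
Clinical Review Extension: 1805 days claimed exceeds the 1603-day cap, so +1603 days → 15 May 2036.
Interference Suspension Credit: +81 days → 4 August 2036.
Examination Delay Credit: +438 days → 16 October 2037.

October 16, 2037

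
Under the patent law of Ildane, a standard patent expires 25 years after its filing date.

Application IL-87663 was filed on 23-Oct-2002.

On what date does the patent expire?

Filing date + 25 years → 23 October 2027.

2027-10-23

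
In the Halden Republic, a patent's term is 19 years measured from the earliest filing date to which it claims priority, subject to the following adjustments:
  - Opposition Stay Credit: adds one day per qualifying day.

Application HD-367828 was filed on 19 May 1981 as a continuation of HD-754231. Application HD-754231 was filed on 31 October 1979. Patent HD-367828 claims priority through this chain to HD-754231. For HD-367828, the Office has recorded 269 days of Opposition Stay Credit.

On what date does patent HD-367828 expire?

Earliest priority filing: 31 October 1979.
Base term: 31 October 1979 + 19 years → 31 October 1998.
Opposition Stay Credit: +269 days → 27 July 1999.

July 27, 1999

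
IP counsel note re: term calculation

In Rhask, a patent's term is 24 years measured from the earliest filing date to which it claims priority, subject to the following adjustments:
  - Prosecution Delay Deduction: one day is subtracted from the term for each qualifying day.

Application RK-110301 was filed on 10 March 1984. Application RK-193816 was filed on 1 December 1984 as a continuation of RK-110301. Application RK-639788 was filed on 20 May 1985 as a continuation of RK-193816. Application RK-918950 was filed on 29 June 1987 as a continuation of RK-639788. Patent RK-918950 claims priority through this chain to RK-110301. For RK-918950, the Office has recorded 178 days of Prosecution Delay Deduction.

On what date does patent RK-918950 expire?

Earliest priority filing: 10 March 1984.
Base term: 10 March 1984 + 24 years → 10 March 2008.
Prosecution Delay Deduction: −178 days → 14 September 2007.

September 14, 2007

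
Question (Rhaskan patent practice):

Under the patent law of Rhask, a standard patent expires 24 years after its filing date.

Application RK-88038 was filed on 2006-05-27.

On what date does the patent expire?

Filing date + 24 years → 27 May 2030.

May 27, 2030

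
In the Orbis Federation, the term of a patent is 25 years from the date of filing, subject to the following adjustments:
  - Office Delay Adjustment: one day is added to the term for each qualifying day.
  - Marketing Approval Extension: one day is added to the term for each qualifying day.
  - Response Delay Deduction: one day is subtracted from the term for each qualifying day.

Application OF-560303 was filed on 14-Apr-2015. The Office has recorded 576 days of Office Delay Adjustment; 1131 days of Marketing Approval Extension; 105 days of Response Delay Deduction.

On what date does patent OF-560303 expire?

Base term: filing date + 25 years → 14 April 2040.
Office Delay Adjustment: +576 days → 11 November 2041.
Marketing Approval Extension: +1131 days → 16 December 2044.
Response Delay Deduction: −105 days → 2 September 2044.

September 2, 2044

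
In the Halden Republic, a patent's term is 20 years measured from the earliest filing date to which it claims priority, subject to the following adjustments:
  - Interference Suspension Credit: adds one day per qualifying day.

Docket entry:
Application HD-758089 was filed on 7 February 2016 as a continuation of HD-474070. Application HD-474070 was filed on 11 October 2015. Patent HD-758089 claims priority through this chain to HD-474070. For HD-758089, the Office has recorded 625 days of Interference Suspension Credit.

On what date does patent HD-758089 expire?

2037-06-27

Earliest priority filing: 11 October 2015.
Base term: 11 October 2015 + 20 years → 11 October 2035.
Interference Suspension Credit: +625 days → 27 June 2037.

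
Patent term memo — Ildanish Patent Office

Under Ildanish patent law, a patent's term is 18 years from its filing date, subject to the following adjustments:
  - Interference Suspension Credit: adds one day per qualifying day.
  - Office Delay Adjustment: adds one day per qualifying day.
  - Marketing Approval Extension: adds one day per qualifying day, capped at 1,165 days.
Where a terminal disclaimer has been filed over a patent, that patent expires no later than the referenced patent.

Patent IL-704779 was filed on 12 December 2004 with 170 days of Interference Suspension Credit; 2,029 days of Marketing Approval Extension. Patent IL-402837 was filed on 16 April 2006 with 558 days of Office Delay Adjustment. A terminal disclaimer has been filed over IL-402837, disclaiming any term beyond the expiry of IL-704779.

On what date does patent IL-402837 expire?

Natural term of IL-402837:
  Base: filing + 18 years → 16 April 2024.
  Office Delay Adjustment: +558 days → 26 October 2025.
Expiry of referenced patent IL-704779:
  Base: filing + 18 years → 12 December 2022.
  Interference Suspension Credit: +170 days → 31 May 2023.
  Marketing Approval Extension: 2029 days claimed exceeds the 1165-day cap, so +1165 days → 8 August 2026.
Terminal disclaimer: IL-402837 expires on the earlier of 26 October 2025 and 8 August 2026.

October 26, 2025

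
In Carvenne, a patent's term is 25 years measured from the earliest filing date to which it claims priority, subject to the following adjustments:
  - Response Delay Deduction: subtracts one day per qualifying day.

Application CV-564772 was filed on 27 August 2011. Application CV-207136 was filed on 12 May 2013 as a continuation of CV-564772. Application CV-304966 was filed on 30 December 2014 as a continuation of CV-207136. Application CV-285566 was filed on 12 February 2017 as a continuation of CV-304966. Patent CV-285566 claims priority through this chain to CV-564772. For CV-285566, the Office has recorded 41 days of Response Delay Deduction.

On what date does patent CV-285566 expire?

July 17, 2036

Earliest priority filing: 27 August 2011.
Base term: 27 August 2011 + 25 years → 27 August 2036.
Response Delay Deduction: −41 days → 17 July 2036.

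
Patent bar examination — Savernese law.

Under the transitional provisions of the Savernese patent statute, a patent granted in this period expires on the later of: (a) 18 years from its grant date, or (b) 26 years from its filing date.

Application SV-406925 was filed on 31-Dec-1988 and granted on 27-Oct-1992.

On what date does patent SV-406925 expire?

December 31, 2014

(a) grant + 18 years → 27 October 2010.
(b) filing + 26 years → 31 December 2014.
Later of the two: 31 December 2014.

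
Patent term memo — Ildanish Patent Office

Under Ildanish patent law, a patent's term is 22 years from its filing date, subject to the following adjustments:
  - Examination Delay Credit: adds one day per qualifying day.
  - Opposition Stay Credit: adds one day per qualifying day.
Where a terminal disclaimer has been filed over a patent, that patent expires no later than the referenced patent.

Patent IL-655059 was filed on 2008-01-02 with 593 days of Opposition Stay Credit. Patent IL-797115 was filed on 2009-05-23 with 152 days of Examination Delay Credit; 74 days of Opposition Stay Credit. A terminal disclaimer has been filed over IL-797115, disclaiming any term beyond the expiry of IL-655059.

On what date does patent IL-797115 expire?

2031-08-18

Natural term of IL-797115:
  Base: filing + 22 years → 23 May 2031.
  Examination Delay Credit: +152 days → 22 October 2031.
  Opposition Stay Credit: +74 days → 4 January 2032.
Expiry of referenced patent IL-655059:
  Base: filing + 22 years → 2 January 2030.
  Opposition Stay Credit: +593 days → 18 August 2031.
Terminal disclaimer: IL-797115 expires on the earlier of 4 January 2032 and 18 August 2031.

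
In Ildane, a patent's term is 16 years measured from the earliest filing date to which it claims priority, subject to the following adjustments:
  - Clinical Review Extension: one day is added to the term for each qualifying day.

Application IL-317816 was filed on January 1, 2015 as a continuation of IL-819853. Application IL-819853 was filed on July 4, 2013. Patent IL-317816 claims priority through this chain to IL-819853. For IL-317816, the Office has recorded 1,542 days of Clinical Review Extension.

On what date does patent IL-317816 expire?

Earliest priority filing: 4 July 2013.
Base term: 4 July 2013 + 16 years → 4 July 2029.
Clinical Review Extension: +1542 days → 23 September 2033.

September 23, 2033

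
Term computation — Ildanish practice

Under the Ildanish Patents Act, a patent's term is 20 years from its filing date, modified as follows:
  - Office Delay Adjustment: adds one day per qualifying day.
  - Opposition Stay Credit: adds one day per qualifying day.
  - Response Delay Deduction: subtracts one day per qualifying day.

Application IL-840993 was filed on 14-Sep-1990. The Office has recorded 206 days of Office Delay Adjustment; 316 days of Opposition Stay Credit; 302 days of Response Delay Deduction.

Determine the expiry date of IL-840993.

2011-04-22

Base term: filing date + 20 years → 14 September 2010.
Office Delay Adjustment: +206 days → 8 April 2011.
Opposition Stay Credit: +316 days → 18 February 2012.
Response Delay Deduction: −302 days → 22 April 2011.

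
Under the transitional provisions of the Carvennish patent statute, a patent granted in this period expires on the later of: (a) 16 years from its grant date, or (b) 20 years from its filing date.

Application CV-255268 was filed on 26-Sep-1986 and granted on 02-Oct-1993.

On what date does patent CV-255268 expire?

October 2, 2009

(a) grant + 16 years → 2 October 2009.
(b) filing + 20 years → 26 September 2006.
Later of the two: 2 October 2009.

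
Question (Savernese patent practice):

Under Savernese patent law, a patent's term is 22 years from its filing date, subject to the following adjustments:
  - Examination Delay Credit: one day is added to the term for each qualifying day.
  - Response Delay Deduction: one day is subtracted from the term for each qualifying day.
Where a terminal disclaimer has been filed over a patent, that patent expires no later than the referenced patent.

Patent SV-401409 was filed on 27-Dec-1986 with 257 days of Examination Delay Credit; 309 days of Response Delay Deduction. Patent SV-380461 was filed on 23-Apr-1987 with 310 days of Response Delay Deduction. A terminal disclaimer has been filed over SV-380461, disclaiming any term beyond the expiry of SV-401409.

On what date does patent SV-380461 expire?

Natural term of SV-380461:
  Base: filing + 22 years → 23 April 2009.
  Response Delay Deduction: −310 days → 17 June 2008.
Expiry of referenced patent SV-401409:
  Base: filing + 22 years → 27 December 2008.
  Examination Delay Credit: +257 days → 10 September 2009.
  Response Delay Deduction: −309 days → 5 November 2008.
Terminal disclaimer: SV-380461 expires on the earlier of 17 June 2008 and 5 November 2008.

June 17, 2008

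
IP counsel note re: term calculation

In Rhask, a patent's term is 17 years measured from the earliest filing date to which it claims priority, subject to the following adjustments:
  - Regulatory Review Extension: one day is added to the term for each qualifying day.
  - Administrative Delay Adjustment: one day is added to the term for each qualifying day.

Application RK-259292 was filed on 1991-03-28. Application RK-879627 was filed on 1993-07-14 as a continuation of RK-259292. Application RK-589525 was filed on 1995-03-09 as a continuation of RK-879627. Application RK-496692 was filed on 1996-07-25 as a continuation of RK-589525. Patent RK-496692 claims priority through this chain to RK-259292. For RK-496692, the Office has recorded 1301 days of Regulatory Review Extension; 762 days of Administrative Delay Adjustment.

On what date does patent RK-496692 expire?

2013-11-20

Earliest priority filing: 28 March 1991.
Base term: 28 March 1991 + 17 years → 28 March 2008.
Regulatory Review Extension: +1301 days → 20 October 2011.
Administrative Delay Adjustment: +762 days → 20 November 2013.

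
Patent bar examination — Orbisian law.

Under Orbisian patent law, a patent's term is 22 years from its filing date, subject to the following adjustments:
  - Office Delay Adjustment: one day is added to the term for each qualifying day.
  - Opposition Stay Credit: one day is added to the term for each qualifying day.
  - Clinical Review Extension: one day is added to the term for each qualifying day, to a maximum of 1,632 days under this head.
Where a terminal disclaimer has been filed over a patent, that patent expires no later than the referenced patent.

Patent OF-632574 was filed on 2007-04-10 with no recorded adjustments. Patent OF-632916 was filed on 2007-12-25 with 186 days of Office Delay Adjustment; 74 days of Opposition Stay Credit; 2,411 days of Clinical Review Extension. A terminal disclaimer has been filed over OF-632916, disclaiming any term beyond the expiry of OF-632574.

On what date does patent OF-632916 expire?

2029-04-10

Natural term of OF-632916:
  Base: filing + 22 years → 25 December 2029.
  Office Delay Adjustment: +186 days → 29 June 2030.
  Opposition Stay Credit: +74 days → 11 September 2030.
  Clinical Review Extension: 2411 days claimed exceeds the 1632-day cap, so +1632 days → 1 March 2035.
Expiry of referenced patent OF-632574:
  Base: filing + 22 years → 10 April 2029.
Terminal disclaimer: OF-632916 expires on the earlier of 1 March 2035 and 10 April 2029.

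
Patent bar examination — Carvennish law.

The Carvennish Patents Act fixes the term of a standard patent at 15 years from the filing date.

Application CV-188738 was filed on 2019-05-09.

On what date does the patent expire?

May 9, 2034

Filing date + 15 years → 9 May 2034.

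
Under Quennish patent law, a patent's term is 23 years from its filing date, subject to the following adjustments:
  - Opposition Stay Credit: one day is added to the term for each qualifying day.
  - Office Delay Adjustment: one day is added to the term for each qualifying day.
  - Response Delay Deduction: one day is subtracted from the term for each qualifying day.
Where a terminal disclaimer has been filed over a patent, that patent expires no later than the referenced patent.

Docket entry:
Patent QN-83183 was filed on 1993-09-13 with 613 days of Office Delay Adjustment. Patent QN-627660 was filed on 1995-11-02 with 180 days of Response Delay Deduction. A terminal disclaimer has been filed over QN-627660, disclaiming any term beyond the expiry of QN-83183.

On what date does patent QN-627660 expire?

Natural term of QN-627660:
  Base: filing + 23 years → 2 November 2018.
  Response Delay Deduction: −180 days → 6 May 2018.
Expiry of referenced patent QN-83183:
  Base: filing + 23 years → 13 September 2016.
  Office Delay Adjustment: +613 days → 19 May 2018.
Terminal disclaimer: QN-627660 expires on the earlier of 6 May 2018 and 19 May 2018.

2018-05-06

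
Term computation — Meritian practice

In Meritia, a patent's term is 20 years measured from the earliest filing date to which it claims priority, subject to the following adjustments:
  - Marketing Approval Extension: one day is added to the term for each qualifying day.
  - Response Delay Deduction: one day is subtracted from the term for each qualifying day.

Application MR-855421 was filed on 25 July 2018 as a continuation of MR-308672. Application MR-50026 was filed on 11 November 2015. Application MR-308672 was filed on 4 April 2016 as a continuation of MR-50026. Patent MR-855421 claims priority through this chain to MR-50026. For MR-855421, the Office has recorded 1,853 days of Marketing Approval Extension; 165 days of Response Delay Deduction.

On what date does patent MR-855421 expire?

2040-06-25

Earliest priority filing: 11 November 2015.
Base term: 11 November 2015 + 20 years → 11 November 2035.
Marketing Approval Extension: +1853 days → 7 December 2040.
Response Delay Deduction: −165 days → 25 June 2040.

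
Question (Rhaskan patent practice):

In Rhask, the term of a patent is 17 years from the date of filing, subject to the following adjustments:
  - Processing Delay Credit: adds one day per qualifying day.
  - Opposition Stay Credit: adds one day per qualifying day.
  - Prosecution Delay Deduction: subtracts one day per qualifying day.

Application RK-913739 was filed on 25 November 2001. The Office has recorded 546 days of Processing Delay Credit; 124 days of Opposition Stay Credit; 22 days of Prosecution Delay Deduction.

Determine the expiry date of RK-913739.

September 3, 2020

Base term: filing date + 17 years → 25 November 2018.
Processing Delay Credit: +546 days → 24 May 2020.
Opposition Stay Credit: +124 days → 25 September 2020.
Prosecution Delay Deduction: −22 days → 3 September 2020.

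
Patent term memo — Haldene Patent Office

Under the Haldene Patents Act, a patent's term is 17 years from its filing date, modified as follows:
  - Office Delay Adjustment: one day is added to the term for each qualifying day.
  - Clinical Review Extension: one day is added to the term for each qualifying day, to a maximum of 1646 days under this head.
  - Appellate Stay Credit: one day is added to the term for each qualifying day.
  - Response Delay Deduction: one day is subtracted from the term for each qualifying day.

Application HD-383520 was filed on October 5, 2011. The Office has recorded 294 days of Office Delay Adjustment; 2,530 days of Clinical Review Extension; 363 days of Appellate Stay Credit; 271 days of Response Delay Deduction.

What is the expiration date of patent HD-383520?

April 29, 2034

Base term: filing date + 17 years → 5 October 2028.
Office Delay Adjustment: +294 days → 26 July 2029.
Clinical Review Extension: 2530 days claimed exceeds the 1646-day cap, so +1646 days → 27 January 2034.
Appellate Stay Credit: +363 days → 25 January 2035.
Response Delay Deduction: −271 days → 29 April 2034.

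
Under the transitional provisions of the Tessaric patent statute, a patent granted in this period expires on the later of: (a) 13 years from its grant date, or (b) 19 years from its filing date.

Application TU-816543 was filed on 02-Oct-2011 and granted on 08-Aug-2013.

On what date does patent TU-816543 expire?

(a) grant + 13 years → 8 August 2026.
(b) filing + 19 years → 2 October 2030.
Later of the two: 2 October 2030.

2030-10-02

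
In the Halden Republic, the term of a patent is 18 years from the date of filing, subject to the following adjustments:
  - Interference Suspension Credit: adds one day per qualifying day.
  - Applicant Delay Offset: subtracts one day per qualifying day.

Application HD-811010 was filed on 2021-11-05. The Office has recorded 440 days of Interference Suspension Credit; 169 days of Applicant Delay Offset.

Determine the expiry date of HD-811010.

Base term: filing date + 18 years → 5 November 2039.
Interference Suspension Credit: +440 days → 18 January 2041.
Applicant Delay Offset: −169 days → 2 August 2040.

2040-08-02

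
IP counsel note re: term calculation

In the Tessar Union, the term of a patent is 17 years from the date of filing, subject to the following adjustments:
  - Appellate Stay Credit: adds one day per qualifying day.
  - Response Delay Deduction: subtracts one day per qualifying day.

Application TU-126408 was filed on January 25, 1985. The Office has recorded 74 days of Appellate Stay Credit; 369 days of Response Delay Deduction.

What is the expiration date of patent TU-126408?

2001-04-05

Base term: filing date + 17 years → 25 January 2002.
Appellate Stay Credit: +74 days → 9 April 2002.
Response Delay Deduction: −369 days → 5 April 2001.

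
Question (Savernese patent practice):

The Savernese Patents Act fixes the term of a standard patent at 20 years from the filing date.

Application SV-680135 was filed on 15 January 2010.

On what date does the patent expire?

Filing date + 20 years → 15 January 2030.

January 15, 2030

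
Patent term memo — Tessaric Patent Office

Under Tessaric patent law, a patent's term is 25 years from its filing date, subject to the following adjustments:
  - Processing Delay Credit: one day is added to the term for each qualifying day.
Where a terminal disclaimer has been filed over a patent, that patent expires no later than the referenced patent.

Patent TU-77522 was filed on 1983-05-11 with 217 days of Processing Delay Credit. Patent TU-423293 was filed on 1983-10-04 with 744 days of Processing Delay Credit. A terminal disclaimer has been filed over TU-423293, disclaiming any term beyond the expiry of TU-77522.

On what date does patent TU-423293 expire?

Natural term of TU-423293:
  Base: filing + 25 years → 4 October 2008.
  Processing Delay Credit: +744 days → 18 October 2010.
Expiry of referenced patent TU-77522:
  Base: filing + 25 years → 11 May 2008.
  Processing Delay Credit: +217 days → 14 December 2008.
Terminal disclaimer: TU-423293 expires on the earlier of 18 October 2010 and 14 December 2008.

2008-12-14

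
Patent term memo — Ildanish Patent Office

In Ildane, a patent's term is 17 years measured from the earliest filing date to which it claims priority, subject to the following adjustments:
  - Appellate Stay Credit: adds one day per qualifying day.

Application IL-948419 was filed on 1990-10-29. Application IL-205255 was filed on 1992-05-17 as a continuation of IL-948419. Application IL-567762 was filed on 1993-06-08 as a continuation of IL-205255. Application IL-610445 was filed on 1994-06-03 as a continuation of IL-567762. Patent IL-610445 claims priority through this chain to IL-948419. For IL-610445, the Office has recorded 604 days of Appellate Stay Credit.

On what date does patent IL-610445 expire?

2009-06-24

Earliest priority filing: 29 October 1990.
Base term: 29 October 1990 + 17 years → 29 October 2007.
Appellate Stay Credit: +604 days → 24 June 2009.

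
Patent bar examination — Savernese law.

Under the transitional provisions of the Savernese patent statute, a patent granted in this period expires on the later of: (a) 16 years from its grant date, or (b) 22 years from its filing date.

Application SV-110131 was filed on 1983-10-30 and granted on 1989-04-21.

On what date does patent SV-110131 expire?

(a) grant + 16 years → 21 April 2005.
(b) filing + 22 years → 30 October 2005.
Later of the two: 30 October 2005.

October 30, 2005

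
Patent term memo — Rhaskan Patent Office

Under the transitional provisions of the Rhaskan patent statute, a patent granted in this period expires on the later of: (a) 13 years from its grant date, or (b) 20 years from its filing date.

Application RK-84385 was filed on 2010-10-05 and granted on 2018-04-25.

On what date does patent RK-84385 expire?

2031-04-25

(a) grant + 13 years → 25 April 2031.
(b) filing + 20 years → 5 October 2030.
Later of the two: 25 April 2031.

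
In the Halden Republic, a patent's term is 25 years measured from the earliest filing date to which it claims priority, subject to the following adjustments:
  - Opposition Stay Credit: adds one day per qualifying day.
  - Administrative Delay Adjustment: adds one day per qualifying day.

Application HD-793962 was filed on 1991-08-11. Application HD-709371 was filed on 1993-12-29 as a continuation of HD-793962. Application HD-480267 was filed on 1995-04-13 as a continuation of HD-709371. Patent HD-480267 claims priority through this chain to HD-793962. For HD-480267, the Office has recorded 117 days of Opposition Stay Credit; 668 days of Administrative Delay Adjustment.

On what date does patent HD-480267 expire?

Earliest priority filing: 11 August 1991.
Base term: 11 August 1991 + 25 years → 11 August 2016.
Opposition Stay Credit: +117 days → 6 December 2016.
Administrative Delay Adjustment: +668 days → 5 October 2018.

October 5, 2018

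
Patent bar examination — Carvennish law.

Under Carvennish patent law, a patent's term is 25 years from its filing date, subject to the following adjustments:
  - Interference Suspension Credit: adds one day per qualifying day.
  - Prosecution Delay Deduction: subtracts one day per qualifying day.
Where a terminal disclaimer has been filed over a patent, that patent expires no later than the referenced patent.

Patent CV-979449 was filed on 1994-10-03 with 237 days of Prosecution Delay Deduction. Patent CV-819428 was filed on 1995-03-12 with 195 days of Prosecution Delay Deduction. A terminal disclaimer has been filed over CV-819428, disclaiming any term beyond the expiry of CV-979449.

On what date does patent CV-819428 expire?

2019-02-08

Natural term of CV-819428:
  Base: filing + 25 years → 12 March 2020.
  Prosecution Delay Deduction: −195 days → 30 August 2019.
Expiry of referenced patent CV-979449:
  Base: filing + 25 years → 3 October 2019.
  Prosecution Delay Deduction: −237 days → 8 February 2019.
Terminal disclaimer: CV-819428 expires on the earlier of 30 August 2019 and 8 February 2019.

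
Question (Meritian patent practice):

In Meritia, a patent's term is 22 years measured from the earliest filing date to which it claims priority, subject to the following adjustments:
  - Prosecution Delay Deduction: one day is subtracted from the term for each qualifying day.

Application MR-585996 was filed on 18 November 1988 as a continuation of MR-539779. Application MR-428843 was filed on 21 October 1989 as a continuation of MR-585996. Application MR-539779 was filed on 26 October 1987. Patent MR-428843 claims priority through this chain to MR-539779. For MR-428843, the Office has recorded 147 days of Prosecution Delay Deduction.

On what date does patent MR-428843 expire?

Earliest priority filing: 26 October 1987.
Base term: 26 October 1987 + 22 years → 26 October 2009.
Prosecution Delay Deduction: −147 days → 1 June 2009.

June 1, 2009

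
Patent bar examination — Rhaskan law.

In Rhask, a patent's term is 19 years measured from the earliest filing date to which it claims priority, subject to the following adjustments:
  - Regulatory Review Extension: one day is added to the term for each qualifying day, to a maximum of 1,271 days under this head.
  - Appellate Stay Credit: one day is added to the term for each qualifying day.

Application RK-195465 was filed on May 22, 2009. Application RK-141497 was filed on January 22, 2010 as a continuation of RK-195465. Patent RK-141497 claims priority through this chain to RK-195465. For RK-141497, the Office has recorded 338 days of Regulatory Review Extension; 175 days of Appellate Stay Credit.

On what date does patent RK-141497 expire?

October 17, 2029

Earliest priority filing: 22 May 2009.
Base term: 22 May 2009 + 19 years → 22 May 2028.
Regulatory Review Extension: 338 days (within the 1271-day cap) → +338 days → 25 April 2029.
Appellate Stay Credit: +175 days → 17 October 2029.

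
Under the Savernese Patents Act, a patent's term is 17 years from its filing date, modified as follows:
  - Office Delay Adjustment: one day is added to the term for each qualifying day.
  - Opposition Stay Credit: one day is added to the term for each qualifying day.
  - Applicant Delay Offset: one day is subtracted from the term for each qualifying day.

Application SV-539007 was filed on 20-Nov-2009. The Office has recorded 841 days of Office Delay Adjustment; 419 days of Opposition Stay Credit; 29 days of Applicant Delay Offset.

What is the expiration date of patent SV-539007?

Base term: filing date + 17 years → 20 November 2026.
Office Delay Adjustment: +841 days → 10 March 2029.
Opposition Stay Credit: +419 days → 3 May 2030.
Applicant Delay Offset: −29 days → 4 April 2030.

2030-04-04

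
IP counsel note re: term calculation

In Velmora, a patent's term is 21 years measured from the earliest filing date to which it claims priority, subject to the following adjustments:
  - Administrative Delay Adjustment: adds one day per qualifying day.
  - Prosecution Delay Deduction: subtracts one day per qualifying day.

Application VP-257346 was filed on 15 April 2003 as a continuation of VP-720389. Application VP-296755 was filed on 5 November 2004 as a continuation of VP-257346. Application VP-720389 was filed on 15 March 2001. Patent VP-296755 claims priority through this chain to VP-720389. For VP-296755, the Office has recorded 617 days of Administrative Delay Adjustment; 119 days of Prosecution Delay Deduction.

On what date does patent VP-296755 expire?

Earliest priority filing: 15 March 2001.
Base term: 15 March 2001 + 21 years → 15 March 2022.
Administrative Delay Adjustment: +617 days → 22 November 2023.
Prosecution Delay Deduction: −119 days → 26 July 2023.

2023-07-26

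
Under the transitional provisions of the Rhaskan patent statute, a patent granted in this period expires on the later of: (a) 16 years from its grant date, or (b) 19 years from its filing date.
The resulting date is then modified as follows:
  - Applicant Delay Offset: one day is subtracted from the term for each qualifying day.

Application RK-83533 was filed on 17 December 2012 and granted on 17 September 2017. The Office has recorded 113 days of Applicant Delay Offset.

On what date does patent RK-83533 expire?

(a) grant + 16 years → 17 September 2033.
(b) filing + 19 years → 17 December 2031.
Later of the two: 17 September 2033.
Applicant Delay Offset: −113 days → 27 May 2033.

May 27, 2033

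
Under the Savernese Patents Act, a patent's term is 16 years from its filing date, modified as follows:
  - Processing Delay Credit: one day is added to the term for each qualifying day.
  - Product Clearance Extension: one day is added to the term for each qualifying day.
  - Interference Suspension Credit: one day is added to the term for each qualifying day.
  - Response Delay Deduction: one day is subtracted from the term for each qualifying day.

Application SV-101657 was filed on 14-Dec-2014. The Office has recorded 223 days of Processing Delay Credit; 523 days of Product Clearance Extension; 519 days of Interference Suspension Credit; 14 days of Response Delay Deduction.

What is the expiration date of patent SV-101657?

May 18, 2034

Base term: filing date + 16 years → 14 December 2030.
Processing Delay Credit: +223 days → 25 July 2031.
Product Clearance Extension: +523 days → 29 December 2032.
Interference Suspension Credit: +519 days → 1 June 2034.
Response Delay Deduction: −14 days → 18 May 2034.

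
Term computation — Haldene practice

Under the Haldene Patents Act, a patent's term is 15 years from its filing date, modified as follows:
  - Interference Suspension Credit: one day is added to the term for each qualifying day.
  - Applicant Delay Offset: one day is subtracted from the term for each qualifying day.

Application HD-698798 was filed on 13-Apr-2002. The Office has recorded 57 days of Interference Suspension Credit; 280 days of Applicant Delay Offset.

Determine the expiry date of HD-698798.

Base term: filing date + 15 years → 13 April 2017.
Interference Suspension Credit: +57 days → 9 June 2017.
Applicant Delay Offset: −280 days → 2 September 2016.

2016-09-02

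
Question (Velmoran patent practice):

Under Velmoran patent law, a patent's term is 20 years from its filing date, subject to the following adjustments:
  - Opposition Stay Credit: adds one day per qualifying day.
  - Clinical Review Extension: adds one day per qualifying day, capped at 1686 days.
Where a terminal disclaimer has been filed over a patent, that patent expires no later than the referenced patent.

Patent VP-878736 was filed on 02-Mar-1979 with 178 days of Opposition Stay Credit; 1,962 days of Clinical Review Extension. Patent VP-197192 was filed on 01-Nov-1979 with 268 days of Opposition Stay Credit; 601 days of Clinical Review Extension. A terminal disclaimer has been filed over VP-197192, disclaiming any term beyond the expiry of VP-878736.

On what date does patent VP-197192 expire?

2002-03-19

Natural term of VP-197192:
  Base: filing + 20 years → 1 November 1999.
  Opposition Stay Credit: +268 days → 26 July 2000.
  Clinical Review Extension: 601 days (within the 1686-day cap) → +601 days → 19 March 2002.
Expiry of referenced patent VP-878736:
  Base: filing + 20 years → 2 March 1999.
  Opposition Stay Credit: +178 days → 27 August 1999.
  Clinical Review Extension: 1962 days claimed exceeds the 1686-day cap, so +1686 days → 8 April 2004.
Terminal disclaimer: VP-197192 expires on the earlier of 19 March 2002 and 8 April 2004.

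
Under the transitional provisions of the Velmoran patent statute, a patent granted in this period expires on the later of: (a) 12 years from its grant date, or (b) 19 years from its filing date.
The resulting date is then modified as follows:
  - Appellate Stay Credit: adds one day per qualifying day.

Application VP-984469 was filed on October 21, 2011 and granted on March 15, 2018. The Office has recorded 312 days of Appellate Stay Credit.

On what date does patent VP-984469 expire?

(a) grant + 12 years → 15 March 2030.
(b) filing + 19 years → 21 October 2030.
Later of the two: 21 October 2030.
Appellate Stay Credit: +312 days → 29 August 2031.

August 29, 2031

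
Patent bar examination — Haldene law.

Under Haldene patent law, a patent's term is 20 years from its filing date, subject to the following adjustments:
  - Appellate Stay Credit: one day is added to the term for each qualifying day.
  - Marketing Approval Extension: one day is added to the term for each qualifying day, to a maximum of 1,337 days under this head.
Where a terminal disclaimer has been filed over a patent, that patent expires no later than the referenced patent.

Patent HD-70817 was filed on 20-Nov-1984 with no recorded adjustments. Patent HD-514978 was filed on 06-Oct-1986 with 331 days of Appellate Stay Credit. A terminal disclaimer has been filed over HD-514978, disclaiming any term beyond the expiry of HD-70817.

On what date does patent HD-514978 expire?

November 20, 2004

Natural term of HD-514978:
  Base: filing + 20 years → 6 October 2006.
  Appellate Stay Credit: +331 days → 2 September 2007.
Expiry of referenced patent HD-70817:
  Base: filing + 20 years → 20 November 2004.
Terminal disclaimer: HD-514978 expires on the earlier of 2 September 2007 and 20 November 2004.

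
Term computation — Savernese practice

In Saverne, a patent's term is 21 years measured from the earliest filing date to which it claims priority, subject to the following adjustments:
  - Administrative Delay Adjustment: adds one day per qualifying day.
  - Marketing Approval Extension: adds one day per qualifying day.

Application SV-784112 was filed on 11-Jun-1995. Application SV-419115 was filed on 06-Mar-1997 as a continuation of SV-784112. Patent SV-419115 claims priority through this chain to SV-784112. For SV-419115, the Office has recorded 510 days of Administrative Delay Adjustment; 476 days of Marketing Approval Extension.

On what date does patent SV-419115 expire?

February 22, 2019

Earliest priority filing: 11 June 1995.
Base term: 11 June 1995 + 21 years → 11 June 2016.
Administrative Delay Adjustment: +510 days → 3 November 2017.
Marketing Approval Extension: +476 days → 22 February 2019.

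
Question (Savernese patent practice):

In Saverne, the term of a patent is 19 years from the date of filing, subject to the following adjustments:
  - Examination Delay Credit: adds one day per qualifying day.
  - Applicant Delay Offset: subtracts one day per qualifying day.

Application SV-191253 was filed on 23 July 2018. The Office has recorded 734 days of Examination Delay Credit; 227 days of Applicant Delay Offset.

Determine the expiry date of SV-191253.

December 12, 2038

Base term: filing date + 19 years → 23 July 2037.
Examination Delay Credit: +734 days → 27 July 2039.
Applicant Delay Offset: −227 days → 12 December 2038.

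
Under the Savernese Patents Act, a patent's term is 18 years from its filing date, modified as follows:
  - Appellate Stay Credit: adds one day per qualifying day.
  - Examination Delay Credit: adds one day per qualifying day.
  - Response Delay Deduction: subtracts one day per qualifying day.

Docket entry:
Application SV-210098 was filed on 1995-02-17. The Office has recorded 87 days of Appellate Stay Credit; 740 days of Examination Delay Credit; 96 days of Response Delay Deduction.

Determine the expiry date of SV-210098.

February 18, 2015

Base term: filing date + 18 years → 17 February 2013.
Appellate Stay Credit: +87 days → 15 May 2013.
Examination Delay Credit: +740 days → 25 May 2015.
Response Delay Deduction: −96 days → 18 February 2015.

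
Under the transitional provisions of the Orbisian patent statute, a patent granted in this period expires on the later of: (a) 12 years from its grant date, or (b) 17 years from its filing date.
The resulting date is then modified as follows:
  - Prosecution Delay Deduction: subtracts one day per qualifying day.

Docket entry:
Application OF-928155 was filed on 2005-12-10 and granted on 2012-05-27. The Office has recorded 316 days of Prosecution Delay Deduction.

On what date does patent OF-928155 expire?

2023-07-16

(a) grant + 12 years → 27 May 2024.
(b) filing + 17 years → 10 December 2022.
Later of the two: 27 May 2024.
Prosecution Delay Deduction: −316 days → 16 July 2023.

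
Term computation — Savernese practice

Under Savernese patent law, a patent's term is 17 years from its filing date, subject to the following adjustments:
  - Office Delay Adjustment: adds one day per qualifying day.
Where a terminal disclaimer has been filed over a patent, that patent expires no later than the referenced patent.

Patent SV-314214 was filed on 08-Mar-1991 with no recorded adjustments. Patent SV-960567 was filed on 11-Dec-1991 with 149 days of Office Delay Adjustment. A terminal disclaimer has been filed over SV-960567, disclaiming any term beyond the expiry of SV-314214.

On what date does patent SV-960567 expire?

Natural term of SV-960567:
  Base: filing + 17 years → 11 December 2008.
  Office Delay Adjustment: +149 days → 9 May 2009.
Expiry of referenced patent SV-314214:
  Base: filing + 17 years → 8 March 2008.
Terminal disclaimer: SV-960567 expires on the earlier of 9 May 2009 and 8 March 2008.

2008-03-08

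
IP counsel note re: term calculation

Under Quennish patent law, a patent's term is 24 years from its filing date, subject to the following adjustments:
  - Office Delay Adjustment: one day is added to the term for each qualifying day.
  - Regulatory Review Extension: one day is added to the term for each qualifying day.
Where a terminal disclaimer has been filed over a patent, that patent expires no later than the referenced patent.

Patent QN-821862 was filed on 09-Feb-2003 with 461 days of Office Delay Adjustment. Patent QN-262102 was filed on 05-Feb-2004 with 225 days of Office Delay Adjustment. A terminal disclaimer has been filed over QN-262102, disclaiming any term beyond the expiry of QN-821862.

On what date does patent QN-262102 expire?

Natural term of QN-262102:
  Base: filing + 24 years → 5 February 2028.
  Office Delay Adjustment: +225 days → 17 September 2028.
Expiry of referenced patent QN-821862:
  Base: filing + 24 years → 9 February 2027.
  Office Delay Adjustment: +461 days → 15 May 2028.
Terminal disclaimer: QN-262102 expires on the earlier of 17 September 2028 and 15 May 2028.

May 15, 2028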